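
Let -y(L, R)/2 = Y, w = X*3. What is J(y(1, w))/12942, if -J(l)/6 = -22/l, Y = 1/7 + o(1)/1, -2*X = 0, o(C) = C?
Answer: -77/17256 ≈ -0.0044622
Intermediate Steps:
X = 0 (X = -½*0 = 0)
w = 0 (w = 0*3 = 0)
Y = 8/7 (Y = 1/7 + 1/1 = 1*(⅐) + 1*1 = ⅐ + 1 = 8/7 ≈ 1.1429)
y(L, R) = -16/7 (y(L, R) = -2*8/7 = -16/7)
J(l) = 132/l (J(l) = -(-132)/l = 132/l)
J(y(1, w))/12942 = (132/(-16/7))/12942 = (132*(-7/16))*(1/12942) = -231/4*1/12942 = -77/17256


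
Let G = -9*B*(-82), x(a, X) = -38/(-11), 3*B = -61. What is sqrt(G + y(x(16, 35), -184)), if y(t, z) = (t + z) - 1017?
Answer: I*sqrt(1960629)/11 ≈ 127.29*I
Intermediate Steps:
B = -61/3 (B = (1/3)*(-61) = -61/3 ≈ -20.333)
x(a, X) = 38/11 (x(a, X) = -38*(-1/11) = 38/11)
G = -15006 (G = -9*(-61/3)*(-82) = 183*(-82) = -15006)
y(t, z) = -1017 + t + z
sqrt(G + y(x(16, 35), -184)) = sqrt(-15006 + (-1017 + 38/11 - 184)) = sqrt(-15006 - 13173/11) = sqrt(-178239/11) = I*sqrt(1960629)/11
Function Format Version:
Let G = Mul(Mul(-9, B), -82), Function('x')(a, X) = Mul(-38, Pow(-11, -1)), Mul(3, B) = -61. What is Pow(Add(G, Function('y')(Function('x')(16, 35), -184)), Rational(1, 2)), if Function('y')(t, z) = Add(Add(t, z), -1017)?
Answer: Mul(Rational(1, 11), I, Pow(1960629, Rational(1, 2))) ≈ Mul(127.29, I)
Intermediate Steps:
B = Rational(-61, 3) (B = Mul(Rational(1, 3), -61) = Rational(-61, 3) ≈ -20.333)
Function('x')(a, X) = Rational(38, 11) (Function('x')(a, X) = Mul(-38, Rational(-1, 11)) = Rational(38, 11))
G = -15006 (G = Mul(Mul(-9, Rational(-61, 3)), -82) = Mul(183, -82) = -15006)
Function('y')(t, z) = Add(-1017, t, z)
Pow(Add(G, Function('y')(Function('x')(16, 35), -184)), Rational(1, 2)) = Pow(Add(-15006, Add(-1017, Rational(38, 11), -184)), Rational(1, 2)) = Pow(Add(-15006, Rational(-13173, 11)), Rational(1, 2)) = Pow(Rational(-178239, 11), Rational(1, 2)) = Mul(Rational(1, 11), I, Pow(1960629, Rational(1, 2)))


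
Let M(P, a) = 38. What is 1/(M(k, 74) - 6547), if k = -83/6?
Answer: -1/6509 ≈ -0.00015363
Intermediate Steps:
k = -83/6 (k = -83*1/6 = -83/6 ≈ -13.833)
1/(M(k, 74) - 6547) = 1/(38 - 6547) = 1/(-6509) = -1/6509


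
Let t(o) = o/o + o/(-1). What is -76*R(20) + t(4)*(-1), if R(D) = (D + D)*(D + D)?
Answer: -121597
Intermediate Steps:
R(D) = 4*D**2 (R(D) = (2*D)*(2*D) = 4*D**2)
t(o) = 1 - o (t(o) = 1 + o*(-1) = 1 - o)
-76*R(20) + t(4)*(-1) = -304*20**2 + (1 - 1*4)*(-1) = -304*400 + (1 - 4)*(-1) = -76*1600 - 3*(-1) = -121600 + 3 = -121597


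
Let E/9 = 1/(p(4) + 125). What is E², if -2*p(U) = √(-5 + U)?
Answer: 20249676/3906375001 + 162000*I/3906375001 ≈ 0.0051837 + 4.1471e-5*I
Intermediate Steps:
p(U) = -√(-5 + U)/2
E = 36*(125 + I/2)/62501 (E = 9/(-√(-5 + 4)/2 + 125) = 9/(-I/2 + 125) = 9/(125 - I/2) = 9*(4*(125 + I/2)/62501) = 36*(125 + I/2)/62501 ≈ 0.071999 + 0.000288*I)
E² = (4500/62501 + 18*I/62501)²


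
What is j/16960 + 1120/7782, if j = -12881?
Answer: -40622371/65991360 ≈ -0.61557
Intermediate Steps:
j/16960 + 1120/7782 = -12881/16960 + 1120/7782 = -12881*1/16960 + 1120*(1/7782) = -12881/16960 + 560/3891 = -40622371/65991360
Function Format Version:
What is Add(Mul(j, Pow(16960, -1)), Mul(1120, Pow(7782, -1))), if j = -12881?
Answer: Rational(-40622371, 65991360) ≈ -0.61557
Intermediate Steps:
Add(Mul(j, Pow(16960, -1)), Mul(1120, Pow(7782, -1))) = Add(Mul(-12881, Pow(16960, -1)), Mul(1120, Pow(7782, -1))) = Add(Mul(-12881, Rational(1, 16960)), Mul(1120, Rational(1, 7782))) = Add(Rational(-12881, 16960), Rational(560, 3891)) = Rational(-40622371, 65991360)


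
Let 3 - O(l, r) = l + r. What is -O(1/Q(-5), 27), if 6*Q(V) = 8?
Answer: 99/4 ≈ 24.750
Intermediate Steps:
Q(V) = 4/3 (Q(V) = (1/6)*8 = 4/3)
O(l, r) = 3 - l - r (O(l, r) = 3 - (l + r) = 3 + (-l - r) = 3 - l - r)
-O(1/Q(-5), 27) = -(3 - 1/4/3 - 1*27) = -(3 - 1*3/4 - 27) = -(3 - 3/4 - 27) = -1*(-99/4) = 99/4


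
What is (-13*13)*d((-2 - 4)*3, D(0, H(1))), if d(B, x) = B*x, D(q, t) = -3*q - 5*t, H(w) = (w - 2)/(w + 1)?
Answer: 7605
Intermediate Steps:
H(w) = (-2 + w)/(1 + w)
D(q, t) = -5*t - 3*q
(-13*13)*d((-2 - 4)*3, D(0, H(1))) = (-13*13)*(((-2 - 4)*3)*(-5*(-2 + 1)/(1 + 1) - 3*0)) = -169*(-6*3)*(-5*(-1)/2 + 0) = -(-3042)*(-5*(-1)/2 + 0) = -(-3042)*(-5*(-½) + 0) = -(-3042)*(5/2 + 0) = -(-3042)*5/2 = -169*(-45) = 7605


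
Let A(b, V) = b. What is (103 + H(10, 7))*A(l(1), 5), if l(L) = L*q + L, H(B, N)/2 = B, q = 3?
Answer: 492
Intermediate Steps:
H(B, N) = 2*B
l(L) = 4*L (l(L) = L*3 + L = 3*L + L = 4*L)
(103 + H(10, 7))*A(l(1), 5) = (103 + 2*10)*(4*1) = (103 + 20)*4 = 123*4 = 492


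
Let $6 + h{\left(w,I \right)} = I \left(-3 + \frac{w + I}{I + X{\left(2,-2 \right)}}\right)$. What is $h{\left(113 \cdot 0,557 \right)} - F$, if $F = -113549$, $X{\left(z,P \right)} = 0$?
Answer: $112429$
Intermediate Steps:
$h{\left(w,I \right)} = -6 + I \left(-3 + \frac{I + w}{I}\right)$ ($h{\left(w,I \right)} = -6 + I \left(-3 + \frac{w + I}{I + 0}\right) = -6 + I \left(-3 + \frac{I + w}{I}\right)$)
$h{\left(113 \cdot 0,557 \right)} - F = \left(-6 + 113 \cdot 0 - 1114\right) - -113549 = \left(-6 + 0 - 1114\right) + 113549 = -1120 + 113549 = 112429$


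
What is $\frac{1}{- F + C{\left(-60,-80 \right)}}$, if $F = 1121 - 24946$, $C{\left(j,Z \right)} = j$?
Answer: $\frac{1}{23765} \approx 4.2079 \cdot 10^{-5}$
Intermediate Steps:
$F = -23825$
$\frac{1}{- F + C{\left(-60,-80 \right)}} = \frac{1}{\left(-1\right) \left(-23825\right) - 60} = \frac{1}{23825 - 60} = \frac{1}{23765}$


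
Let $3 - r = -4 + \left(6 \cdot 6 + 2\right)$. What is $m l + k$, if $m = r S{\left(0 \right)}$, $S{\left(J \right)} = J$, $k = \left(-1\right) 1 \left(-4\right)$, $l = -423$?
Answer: $4$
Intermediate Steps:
$k = 4$ ($k = \left(-1\right) \left(-4\right) = 4$)
$r = -31$ ($r = 3 - \left(-4 + \left(6 \cdot 6 + 2\right)\right) = 3 - \left(-4 + \left(36 + 2\right)\right) = 3 - \left(-4 + 38\right) = 3 - 34 = -31$)
$m = 0$ ($m = \left(-31\right) 0 = 0$)
$m l + k = 0 \left(-423\right) + 4 = 0 + 4 = 4$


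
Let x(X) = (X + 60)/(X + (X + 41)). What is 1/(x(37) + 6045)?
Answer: 115/695272 ≈ 0.00016540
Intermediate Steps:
x(X) = (60 + X)/(41 + 2*X) (x(X) = (60 + X)/(X + (41 + X)) = (60 + X)/(41 + 2*X))
1/(x(37) + 6045) = 1/((60 + 37)/(41 + 2*37) + 6045) = 1/(97/(41 + 74) + 6045) = 1/(97/115 + 6045) = 1/(695272/115) = 115/695272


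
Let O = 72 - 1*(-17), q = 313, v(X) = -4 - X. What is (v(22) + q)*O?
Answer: 25543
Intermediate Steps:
O = 89 (O = 72 + 17 = 89)
(v(22) + q)*O = ((-4 - 1*22) + 313)*89 = ((-4 - 22) + 313)*89 = (-26 + 313)*89 = 287*89 = 25543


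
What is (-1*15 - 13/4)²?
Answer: 5329/16 ≈ 333.06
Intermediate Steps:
(-1*15 - 13/4)² = (-15 - 13*¼)² = (-15 - 13/4)² = (-73/4)² = 5329/16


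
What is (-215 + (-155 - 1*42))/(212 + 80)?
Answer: -103/73 ≈ -1.4110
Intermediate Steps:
(-215 + (-155 - 1*42))/(212 + 80) = (-215 + (-155 - 42))/292 = (-215 - 197)*(1/292) = -412*1/292 = -103/73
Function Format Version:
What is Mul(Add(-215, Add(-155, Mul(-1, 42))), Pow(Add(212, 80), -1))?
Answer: Rational(-103, 73) ≈ -1.4110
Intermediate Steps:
Mul(Add(-215, Add(-155, Mul(-1, 42))), Pow(Add(212, 80), -1)) = Mul(Add(-215, Add(-155, -42)), Pow(292, -1)) = Mul(Add(-215, -197), Rational(1, 292)) = Mul(-412, Rational(1, 292)) = Rational(-103, 73)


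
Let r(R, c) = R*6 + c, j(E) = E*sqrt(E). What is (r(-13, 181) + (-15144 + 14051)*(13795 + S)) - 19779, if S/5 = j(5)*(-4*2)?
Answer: -15097611 + 218600*sqrt(5) ≈ -1.4609e+7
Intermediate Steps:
j(E) = E**(3/2)
S = -200*sqrt(5) (S = 5*(5**(3/2)*(-4*2)) = 5*((5*sqrt(5))*(-8)) = 5*(-40*sqrt(5)) = -200*sqrt(5) ≈ -447.21)
r(R, c) = c + 6*R (r(R, c) = 6*R + c = c + 6*R)
(r(-13, 181) + (-15144 + 14051)*(13795 + S)) - 19779 = ((181 + 6*(-13)) + (-15144 + 14051)*(13795 - 200*sqrt(5))) - 19779 = ((181 - 78) - 1093*(13795 - 200*sqrt(5))) - 19779 = (103 + (-15077935 + 218600*sqrt(5))) - 19779 = (-15077832 + 218600*sqrt(5)) - 19779 = -15097611 + 218600*sqrt(5)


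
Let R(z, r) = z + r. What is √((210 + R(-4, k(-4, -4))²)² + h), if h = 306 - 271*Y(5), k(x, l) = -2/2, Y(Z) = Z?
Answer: 4*√3386 ≈ 232.76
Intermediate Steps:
k(x, l) = -1 (k(x, l) = -2*½ = -1)
R(z, r) = r + z
h = -1049 (h = 306 - 271*5 = 306 - 1355 = -1049)
√((210 + R(-4, k(-4, -4))²)² + h) = √((210 + (-1 - 4)²)² - 1049) = √((210 + (-5)²)² - 1049) = √((210 + 25)² - 1049) = √(235² - 1049) = √(55225 - 1049) = √54176 = 4*√3386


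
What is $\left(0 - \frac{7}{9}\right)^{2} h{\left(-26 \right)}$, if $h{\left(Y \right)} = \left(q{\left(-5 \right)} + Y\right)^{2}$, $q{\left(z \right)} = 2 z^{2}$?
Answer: $\frac{3136}{9} \approx 348.44$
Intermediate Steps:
$h{\left(Y \right)} = \left(50 + Y\right)^{2}$ ($h{\left(Y \right)} = \left(2 \left(-5\right)^{2} + Y\right)^{2} = \left(2 \cdot 25 + Y\right)^{2} = \left(50 + Y\right)^{2}$)
$\left(0 - \frac{7}{9}\right)^{2} h{\left(-26 \right)} = \left(0 - \frac{7}{9}\right)^{2} \left(50 - 26\right)^{2} = \left(0 - \frac{7}{9}\right)^{2} \cdot 24^{2} = \left(0 - \frac{7}{9}\right)^{2} \cdot 576 = \left(- \frac{7}{9}\right)^{2} \cdot 576 = \frac{49}{81} \cdot 576 = \frac{3136}{9}$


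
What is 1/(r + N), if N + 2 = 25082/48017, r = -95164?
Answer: -48017/4569560740 ≈ -1.0508e-5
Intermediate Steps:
N = -70952/48017 (N = -2 + 25082/48017 = -70952/48017 ≈ -1.4776)
1/(r + N) = 1/(-95164 - 70952/48017) = 1/(-4569560740/48017) = -48017/4569560740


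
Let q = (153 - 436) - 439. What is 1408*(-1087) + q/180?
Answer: -137745001/90 ≈ -1.5305e+6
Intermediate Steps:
q = -722 (q = -283 - 439 = -722)
1408*(-1087) + q/180 = 1408*(-1087) - 722/180 = -1530496 - 722*1/180 = -1530496 - 361/90 = -137745001/90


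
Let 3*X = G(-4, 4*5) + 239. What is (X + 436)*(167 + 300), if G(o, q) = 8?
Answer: 726185/3 ≈ 2.4206e+5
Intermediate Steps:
X = 247/3 (X = (8 + 239)/3 = (⅓)*247 = 247/3 ≈ 82.333)
(X + 436)*(167 + 300) = (247/3 + 436)*(167 + 300) = (1555/3)*467 = 726185/3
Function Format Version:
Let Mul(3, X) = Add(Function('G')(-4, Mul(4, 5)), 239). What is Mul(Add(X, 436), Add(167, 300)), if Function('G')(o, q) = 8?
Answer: Rational(726185, 3) ≈ 2.4206e+5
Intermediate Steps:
X = Rational(247, 3) (X = Mul(Rational(1, 3), Add(8, 239)) = Mul(Rational(1, 3), 247) = Rational(247, 3) ≈ 82.333)
Mul(Add(X, 436), Add(167, 300)) = Mul(Add(Rational(247, 3), 436), Add(167, 300)) = Mul(Rational(1555, 3), 467) = Rational(726185, 3)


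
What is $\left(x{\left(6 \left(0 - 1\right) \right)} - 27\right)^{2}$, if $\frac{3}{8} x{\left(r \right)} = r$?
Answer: $1849$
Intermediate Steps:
$x{\left(r \right)} = \frac{8 r}{3}$
$\left(x{\left(6 \left(0 - 1\right) \right)} - 27\right)^{2} = \left(\frac{8 \cdot 6 \left(0 - 1\right)}{3} - 27\right)^{2} = \left(\frac{8 \cdot 6 \left(-1\right)}{3} - 27\right)^{2} = \left(\frac{8}{3} \left(-6\right) - 27\right)^{2} = \left(-16 - 27\right)^{2} = \left(-43\right)^{2} = 1849$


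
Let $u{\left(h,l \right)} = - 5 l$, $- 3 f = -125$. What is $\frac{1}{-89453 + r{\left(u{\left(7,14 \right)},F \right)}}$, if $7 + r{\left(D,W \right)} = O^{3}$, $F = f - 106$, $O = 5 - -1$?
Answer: $- \frac{1}{89244} \approx -1.1205 \cdot 10^{-5}$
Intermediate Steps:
$f = \frac{125}{3}$ ($f = \left(- \frac{1}{3}\right) \left(-125\right) = \frac{125}{3} \approx 41.667$)
$O = 6$ ($O = 5 + 1 = 6$)
$F = - \frac{193}{3}$ ($F = \frac{125}{3} - 106 = - \frac{193}{3} \approx -64.333$)
$r{\left(D,W \right)} = 209$ ($r{\left(D,W \right)} = -7 + 6^{3} = -7 + 216 = 209$)
$\frac{1}{-89453 + r{\left(u{\left(7,14 \right)},F \right)}} = \frac{1}{-89453 + 209} = \frac{1}{-89244} = - \frac{1}{89244}$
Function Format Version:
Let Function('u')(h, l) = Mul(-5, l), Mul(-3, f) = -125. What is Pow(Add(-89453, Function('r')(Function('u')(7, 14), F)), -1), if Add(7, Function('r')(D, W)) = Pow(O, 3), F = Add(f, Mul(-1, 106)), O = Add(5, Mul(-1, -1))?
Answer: Rational(-1, 89244) ≈ -1.1205e-5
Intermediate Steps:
f = Rational(125, 3) (f = Mul(Rational(-1, 3), -125) = Rational(125, 3) ≈ 41.667)
O = 6 (O = Add(5, 1) = 6)
F = Rational(-193, 3) (F = Add(Rational(125, 3), Mul(-1, 106)) = Add(Rational(125, 3), -106) = Rational(-193, 3) ≈ -64.333)
Function('r')(D, W) = 209 (Function('r')(D, W) = Add(-7, Pow(6, 3)) = Add(-7, 216) = 209)
Pow(Add(-89453, Function('r')(Function('u')(7, 14), F)), -1) = Pow(Add(-89453, 209), -1) = Pow(-89244, -1) = Rational(-1, 89244)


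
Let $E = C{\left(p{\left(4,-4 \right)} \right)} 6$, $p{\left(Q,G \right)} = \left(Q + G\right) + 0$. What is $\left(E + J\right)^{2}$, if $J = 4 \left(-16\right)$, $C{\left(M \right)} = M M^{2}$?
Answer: $4096$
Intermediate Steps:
$p{\left(Q,G \right)} = G + Q$ ($p{\left(Q,G \right)} = \left(G + Q\right) + 0 = G + Q$)
$C{\left(M \right)} = M^{3}$
$J = -64$
$E = 0$ ($E = \left(-4 + 4\right)^{3} \cdot 6 = 0^{3} \cdot 6 = 0 \cdot 6 = 0$)
$\left(E + J\right)^{2} = \left(0 - 64\right)^{2} = \left(-64\right)^{2} = 4096$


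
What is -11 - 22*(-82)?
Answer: 1793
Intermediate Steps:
-11 - 22*(-82) = -11 + 1804 = 1793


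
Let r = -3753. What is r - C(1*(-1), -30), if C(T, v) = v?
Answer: -3723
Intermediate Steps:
r - C(1*(-1), -30) = -3753 - 1*(-30) = -3753 + 30 = -3723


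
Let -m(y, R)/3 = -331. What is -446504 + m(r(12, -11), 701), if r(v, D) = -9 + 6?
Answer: -445511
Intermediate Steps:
r(v, D) = -3
m(y, R) = 993 (m(y, R) = -3*(-331) = 993)
-446504 + m(r(12, -11), 701) = -446504 + 993 = -445511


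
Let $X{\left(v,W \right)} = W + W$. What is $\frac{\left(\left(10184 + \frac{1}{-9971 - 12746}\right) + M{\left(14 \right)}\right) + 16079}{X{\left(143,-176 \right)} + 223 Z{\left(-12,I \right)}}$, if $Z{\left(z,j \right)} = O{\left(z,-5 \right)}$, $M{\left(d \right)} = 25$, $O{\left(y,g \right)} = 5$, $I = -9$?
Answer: $\frac{597184495}{17333071} \approx 34.453$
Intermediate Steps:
$Z{\left(z,j \right)} = 5$
$X{\left(v,W \right)} = 2 W$
$\frac{\left(\left(10184 + \frac{1}{-9971 - 12746}\right) + M{\left(14 \right)}\right) + 16079}{X{\left(143,-176 \right)} + 223 Z{\left(-12,I \right)}} = \frac{\left(\left(10184 + \frac{1}{-9971 - 12746}\right) + 25\right) + 16079}{2 \left(-176\right) + 223 \cdot 5} = \frac{\left(\left(10184 + \frac{1}{-22717}\right) + 25\right) + 16079}{-352 + 1115} = \frac{\left(\left(10184 - \frac{1}{22717}\right) + 25\right) + 16079}{763} = \left(\left(\frac{231349927}{22717} + 25\right) + 16079\right) \frac{1}{763} = \left(\frac{231917852}{22717} + 16079\right) \frac{1}{763} = \frac{597184495}{22717} \cdot \frac{1}{763} = \frac{597184495}{17333071}$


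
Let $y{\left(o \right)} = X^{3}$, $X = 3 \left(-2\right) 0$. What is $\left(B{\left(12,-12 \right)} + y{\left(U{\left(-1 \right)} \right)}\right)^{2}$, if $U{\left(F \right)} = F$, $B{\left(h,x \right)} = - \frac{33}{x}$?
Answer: $\frac{121}{16} \approx 7.5625$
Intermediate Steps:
$X = 0$ ($X = \left(-6\right) 0 = 0$)
$y{\left(o \right)} = 0$ ($y{\left(o \right)} = 0^{3} = 0$)
$\left(B{\left(12,-12 \right)} + y{\left(U{\left(-1 \right)} \right)}\right)^{2} = \left(- \frac{33}{-12} + 0\right)^{2} = \left(\left(-33\right) \left(- \frac{1}{12}\right) + 0\right)^{2} = \left(\frac{11}{4} + 0\right)^{2} = \left(\frac{11}{4}\right)^{2} = \frac{121}{16}$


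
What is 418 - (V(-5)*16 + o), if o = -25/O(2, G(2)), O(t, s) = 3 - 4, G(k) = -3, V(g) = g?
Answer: 473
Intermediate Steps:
O(t, s) = -1
o = 25 (o = -25/(-1) = -25*(-1) = 25)
418 - (V(-5)*16 + o) = 418 - (-5*16 + 25) = 418 - (-80 + 25) = 418 - 1*(-55) = 418 + 55 = 473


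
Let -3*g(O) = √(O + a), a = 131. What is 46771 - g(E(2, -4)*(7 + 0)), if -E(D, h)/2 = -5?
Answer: 46771 + √201/3 ≈ 46776.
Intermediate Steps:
E(D, h) = 10 (E(D, h) = -2*(-5) = 10)
g(O) = -√(131 + O)/3 (g(O) = -√(O + 131)/3 = -√(131 + O)/3)
46771 - g(E(2, -4)*(7 + 0)) = 46771 - (-1)*√(131 + 10*(7 + 0))/3 = 46771 - (-1)*√(131 + 10*7)/3 = 46771 - (-1)*√(131 + 70)/3 = 46771 - (-1)*√201/3 = 46771 + √201/3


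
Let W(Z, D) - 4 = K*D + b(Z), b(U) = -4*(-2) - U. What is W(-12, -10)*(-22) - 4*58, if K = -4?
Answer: -1640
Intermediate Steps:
b(U) = 8 - U
W(Z, D) = 12 - Z - 4*D (W(Z, D) = 4 + (-4*D + (8 - Z)) = 4 + (8 - Z - 4*D) = 12 - Z - 4*D)
W(-12, -10)*(-22) - 4*58 = (12 - 1*(-12) - 4*(-10))*(-22) - 4*58 = (12 + 12 + 40)*(-22) - 232 = 64*(-22) - 232 = -1408 - 232 = -1640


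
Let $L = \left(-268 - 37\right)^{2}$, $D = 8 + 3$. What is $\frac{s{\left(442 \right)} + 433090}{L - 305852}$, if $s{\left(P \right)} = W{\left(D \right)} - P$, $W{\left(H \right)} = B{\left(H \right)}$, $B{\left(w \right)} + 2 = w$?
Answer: $- \frac{432657}{212827} \approx -2.0329$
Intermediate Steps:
$D = 11$
$B{\left(w \right)} = -2 + w$
$W{\left(H \right)} = -2 + H$
$s{\left(P \right)} = 9 - P$ ($s{\left(P \right)} = \left(-2 + 11\right) - P = 9 - P$)
$L = 93025$ ($L = \left(-305\right)^{2} = 93025$)
$\frac{s{\left(442 \right)} + 433090}{L - 305852} = \frac{\left(9 - 442\right) + 433090}{93025 - 305852} = \frac{\left(9 - 442\right) + 433090}{-212827} = \left(-433 + 433090\right) \left(- \frac{1}{212827}\right) = 432657 \left(- \frac{1}{212827}\right) = - \frac{432657}{212827}$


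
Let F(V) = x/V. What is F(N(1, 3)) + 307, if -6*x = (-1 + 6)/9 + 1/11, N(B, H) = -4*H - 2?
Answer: 638269/2079 ≈ 307.01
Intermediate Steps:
N(B, H) = -2 - 4*H
x = -32/297 (x = -((-1 + 6)/9 + 1/11)/6 = -(5*(⅑) + 1*(1/11))/6 = -(5/9 + 1/11)/6 = -⅙*64/99 = -32/297 ≈ -0.10774)
F(V) = -32/(297*V)
F(N(1, 3)) + 307 = -32/(297*(-2 - 4*3)) + 307 = -32/(297*(-2 - 12)) + 307 = -32/297/(-14) + 307 = -32/297*(-1/14) + 307 = 16/2079 + 307 = 638269/2079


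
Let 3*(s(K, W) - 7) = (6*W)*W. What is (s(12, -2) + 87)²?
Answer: 10404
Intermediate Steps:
s(K, W) = 7 + 2*W² (s(K, W) = 7 + ((6*W)*W)/3 = 7 + (6*W²)/3 = 7 + 2*W²)
(s(12, -2) + 87)² = ((7 + 2*(-2)²) + 87)² = ((7 + 2*4) + 87)² = ((7 + 8) + 87)² = (15 + 87)² = 102² = 10404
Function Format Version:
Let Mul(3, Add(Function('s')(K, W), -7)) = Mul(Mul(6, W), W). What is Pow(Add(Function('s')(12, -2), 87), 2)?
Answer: 10404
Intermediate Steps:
Function('s')(K, W) = Add(7, Mul(2, Pow(W, 2))) (Function('s')(K, W) = Add(7, Mul(Rational(1, 3), Mul(Mul(6, W), W))) = Add(7, Mul(Rational(1, 3), Mul(6, Pow(W, 2)))) = Add(7, Mul(2, Pow(W, 2))))
Pow(Add(Function('s')(12, -2), 87), 2) = Pow(Add(Add(7, Mul(2, Pow(-2, 2))), 87), 2) = Pow(Add(Add(7, Mul(2, 4)), 87), 2) = Pow(Add(Add(7, 8), 87), 2) = Pow(Add(15, 87), 2) = Pow(102, 2) = 10404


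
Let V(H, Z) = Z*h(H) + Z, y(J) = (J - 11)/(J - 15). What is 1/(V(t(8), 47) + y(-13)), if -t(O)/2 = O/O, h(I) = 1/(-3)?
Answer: 21/676 ≈ 0.031065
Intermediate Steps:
y(J) = (-11 + J)/(-15 + J)
h(I) = -1/3
t(O) = -2 (t(O) = -2*O/O = -2*1 = -2)
V(H, Z) = 2*Z/3 (V(H, Z) = Z*(-1/3) + Z = -Z/3 + Z = 2*Z/3)
1/(V(t(8), 47) + y(-13)) = 1/((2/3)*47 + (-11 - 13)/(-15 - 13)) = 1/(94/3 - 24/(-28)) = 1/(94/3 - 1/28*(-24)) = 1/(94/3 + 6/7) = 1/(676/21) = 21/676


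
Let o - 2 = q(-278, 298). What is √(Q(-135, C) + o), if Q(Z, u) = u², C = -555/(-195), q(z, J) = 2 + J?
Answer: 9*√647/13 ≈ 17.610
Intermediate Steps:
C = 37/13 (C = -555*(-1/195) = 37/13 ≈ 2.8462)
o = 302 (o = 2 + (2 + 298) = 2 + 300 = 302)
√(Q(-135, C) + o) = √((37/13)² + 302) = √(1369/169 + 302) = √(52407/169) = 9*√647/13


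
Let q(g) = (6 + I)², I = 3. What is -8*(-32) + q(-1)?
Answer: 337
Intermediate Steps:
q(g) = 81 (q(g) = (6 + 3)² = 9² = 81)
-8*(-32) + q(-1) = -8*(-32) + 81 = 256 + 81 = 337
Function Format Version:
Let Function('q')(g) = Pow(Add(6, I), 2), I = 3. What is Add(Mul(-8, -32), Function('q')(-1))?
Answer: 337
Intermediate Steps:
Function('q')(g) = 81 (Function('q')(g) = Pow(Add(6, 3), 2) = Pow(9, 2) = 81)
Add(Mul(-8, -32), Function('q')(-1)) = Add(Mul(-8, -32), 81) = Add(256, 81) = 337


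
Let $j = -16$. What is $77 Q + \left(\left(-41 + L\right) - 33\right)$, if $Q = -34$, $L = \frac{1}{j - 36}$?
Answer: $- \frac{139985}{52} \approx -2692.0$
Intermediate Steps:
$L = - \frac{1}{52}$ ($L = \frac{1}{-16 - 36} = \frac{1}{-52} = - \frac{1}{52} \approx -0.019231$)
$77 Q + \left(\left(-41 + L\right) - 33\right) = 77 \left(-34\right) - \frac{3849}{52} = -2618 - \frac{3849}{52} = - \frac{139985}{52}$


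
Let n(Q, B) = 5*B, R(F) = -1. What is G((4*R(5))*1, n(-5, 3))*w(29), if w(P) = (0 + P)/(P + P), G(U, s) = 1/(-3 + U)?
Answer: -1/14 ≈ -0.071429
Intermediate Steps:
w(P) = ½ (w(P) = P/((2*P)) = P*(1/(2*P)) = ½)
G((4*R(5))*1, n(-5, 3))*w(29) = (½)/(-3 + (4*(-1))*1) = (½)/(-3 - 4*1) = (½)/(-3 - 4) = (½)/(-7) = -⅐*½ = -1/14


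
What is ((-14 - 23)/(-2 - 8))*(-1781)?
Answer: -65897/10 ≈ -6589.7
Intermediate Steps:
((-14 - 23)/(-2 - 8))*(-1781) = -37/(-10)*(-1781) = -37*(-⅒)*(-1781) = (37/10)*(-1781) = -65897/10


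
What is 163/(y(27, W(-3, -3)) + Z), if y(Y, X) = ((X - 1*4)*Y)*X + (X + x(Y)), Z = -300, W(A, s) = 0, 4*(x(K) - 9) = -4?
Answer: -163/292 ≈ -0.55822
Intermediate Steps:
x(K) = 8 (x(K) = 9 + (1/4)*(-4) = 9 - 1 = 8)
y(Y, X) = 8 + X + X*Y*(-4 + X) (y(Y, X) = ((X - 1*4)*Y)*X + (X + 8) = ((X - 4)*Y)*X + (8 + X) = ((-4 + X)*Y)*X + (8 + X) = (Y*(-4 + X))*X + (8 + X) = X*Y*(-4 + X) + (8 + X) = 8 + X + X*Y*(-4 + X))
163/(y(27, W(-3, -3)) + Z) = 163/((8 + 0 + 27*0**2 - 4*0*27) - 300) = 163/((8 + 0 + 27*0 + 0) - 300) = 163/((8 + 0 + 0 + 0) - 300) = 163/(8 - 300) = 163/(-292) = -1/292*163 = -163/292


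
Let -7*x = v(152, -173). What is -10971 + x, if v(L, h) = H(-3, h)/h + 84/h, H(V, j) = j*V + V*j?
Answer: -13284759/1211 ≈ -10970.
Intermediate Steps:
H(V, j) = 2*V*j (H(V, j) = V*j + V*j = 2*V*j)
v(L, h) = -6 + 84/h (v(L, h) = (2*(-3)*h)/h + 84/h = (-6*h)/h + 84/h = -6 + 84/h)
x = 1122/1211 (x = -(-6 + 84/(-173))/7 = -(-6 + 84*(-1/173))/7 = -(-6 - 84/173)/7 = -⅐*(-1122/173) = 1122/1211 ≈ 0.92651)
-10971 + x = -10971 + 1122/1211 = -13284759/1211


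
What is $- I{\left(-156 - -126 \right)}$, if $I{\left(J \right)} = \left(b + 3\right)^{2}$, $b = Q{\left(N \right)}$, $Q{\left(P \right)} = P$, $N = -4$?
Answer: $-1$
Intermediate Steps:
$b = -4$
$I{\left(J \right)} = 1$ ($I{\left(J \right)} = \left(-4 + 3\right)^{2} = \left(-1\right)^{2} = 1$)
$- I{\left(-156 - -126 \right)} = \left(-1\right) 1 = -1$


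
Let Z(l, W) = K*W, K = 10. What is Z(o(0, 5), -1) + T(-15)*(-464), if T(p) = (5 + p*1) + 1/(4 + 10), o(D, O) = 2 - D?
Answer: 32178/7 ≈ 4596.9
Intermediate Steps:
Z(l, W) = 10*W
T(p) = 71/14 + p (T(p) = (5 + p) + 1/14 = 71/14 + p)
Z(o(0, 5), -1) + T(-15)*(-464) = 10*(-1) + (71/14 - 15)*(-464) = -10 - 139/14*(-464) = -10 + 32248/7 = 32178/7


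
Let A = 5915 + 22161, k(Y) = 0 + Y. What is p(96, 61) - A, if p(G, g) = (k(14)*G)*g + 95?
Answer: 54003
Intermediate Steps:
k(Y) = Y
p(G, g) = 95 + 14*G*g (p(G, g) = (14*G)*g + 95 = 14*G*g + 95 = 95 + 14*G*g)
A = 28076
p(96, 61) - A = (95 + 14*96*61) - 1*28076 = (95 + 81984) - 28076 = 82079 - 28076 = 54003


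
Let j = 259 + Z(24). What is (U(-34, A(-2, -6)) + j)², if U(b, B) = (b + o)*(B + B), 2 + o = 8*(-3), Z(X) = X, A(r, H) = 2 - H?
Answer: 458329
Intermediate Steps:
o = -26 (o = -2 + 8*(-3) = -2 - 24 = -26)
U(b, B) = 2*B*(-26 + b) (U(b, B) = (b - 26)*(B + B) = (-26 + b)*(2*B) = 2*B*(-26 + b))
j = 283 (j = 259 + 24 = 283)
(U(-34, A(-2, -6)) + j)² = (2*(2 - 1*(-6))*(-26 - 34) + 283)² = (2*(2 + 6)*(-60) + 283)² = (2*8*(-60) + 283)² = (-960 + 283)² = (-677)² = 458329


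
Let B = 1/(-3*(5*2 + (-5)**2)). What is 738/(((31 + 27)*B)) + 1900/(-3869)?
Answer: -149959505/112201 ≈ -1336.5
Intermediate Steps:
B = -1/105 (B = 1/(-3*(10 + 25)) = 1/(-3*35) = 1/(-105) = -1/105 ≈ -0.0095238)
738/(((31 + 27)*B)) + 1900/(-3869) = 738/(((31 + 27)*(-1/105))) + 1900/(-3869) = 738/((58*(-1/105))) + 1900*(-1/3869) = 738/(-58/105) - 1900/3869 = 738*(-105/58) - 1900/3869 = -38745/29 - 1900/3869 = -149959505/112201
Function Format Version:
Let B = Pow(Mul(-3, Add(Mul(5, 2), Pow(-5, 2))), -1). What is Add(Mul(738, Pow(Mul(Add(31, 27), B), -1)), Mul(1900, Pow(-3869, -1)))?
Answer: Rational(-149959505, 112201) ≈ -1336.5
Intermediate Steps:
B = Rational(-1, 105) (B = Pow(Mul(-3, Add(10, 25)), -1) = Pow(Mul(-3, 35), -1) = Pow(-105, -1) = Rational(-1, 105) ≈ -0.0095238)
Add(Mul(738, Pow(Mul(Add(31, 27), B), -1)), Mul(1900, Pow(-3869, -1))) = Add(Mul(738, Pow(Mul(Add(31, 27), Rational(-1, 105)), -1)), Mul(1900, Pow(-3869, -1))) = Add(Mul(738, Pow(Mul(58, Rational(-1, 105)), -1)), Mul(1900, Rational(-1, 3869))) = Add(Mul(738, Pow(Rational(-58, 105), -1)), Rational(-1900, 3869)) = Add(Mul(738, Rational(-105, 58)), Rational(-1900, 3869)) = Add(Rational(-38745, 29), Rational(-1900, 3869)) = Rational(-149959505, 112201)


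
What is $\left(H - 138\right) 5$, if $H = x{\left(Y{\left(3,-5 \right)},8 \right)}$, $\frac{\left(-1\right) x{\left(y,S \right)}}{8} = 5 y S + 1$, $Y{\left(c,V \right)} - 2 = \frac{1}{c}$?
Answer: $- \frac{13390}{3} \approx -4463.3$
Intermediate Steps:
$Y{\left(c,V \right)} = 2 + \frac{1}{c}$
$x{\left(y,S \right)} = -8 - 40 S y$ ($x{\left(y,S \right)} = - 8 \left(5 y S + 1\right) = - 8 \left(5 S y + 1\right) = - 8 \left(1 + 5 S y\right) = -8 - 40 S y$)
$H = - \frac{2264}{3}$ ($H = -8 - 320 \left(2 + \frac{1}{3}\right) = -8 - 320 \cdot \frac{7}{3} = -8 - \frac{2240}{3} = - \frac{2264}{3} \approx -754.67$)
$\left(H - 138\right) 5 = \left(- \frac{2264}{3} - 138\right) 5 = \left(- \frac{2678}{3}\right) 5 = - \frac{13390}{3}$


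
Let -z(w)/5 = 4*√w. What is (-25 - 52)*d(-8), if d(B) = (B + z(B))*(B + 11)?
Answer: 1848 + 9240*I*√2 ≈ 1848.0 + 13067.0*I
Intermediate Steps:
z(w) = -20*√w
d(B) = (11 + B)*(B - 20*√B) (d(B) = (B - 20*√B)*(B + 11) = (B - 20*√B)*(11 + B) = (11 + B)*(B - 20*√B))
(-25 - 52)*d(-8) = (-25 - 52)*((-8)² - 440*I*√2 - (-320)*I*√2 + 11*(-8)) = -77*(64 - 440*I*√2 - (-320)*I*√2 - 88) = -77*(64 - 440*I*√2 + 320*I*√2 - 88) = -77*(-24 - 120*I*√2) = 1848 + 9240*I*√2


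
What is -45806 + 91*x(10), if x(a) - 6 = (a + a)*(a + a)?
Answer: -8860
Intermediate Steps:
x(a) = 6 + 4*a**2 (x(a) = 6 + (a + a)*(a + a) = 6 + (2*a)*(2*a) = 6 + 4*a**2)
-45806 + 91*x(10) = -45806 + 91*(6 + 4*10**2) = -45806 + 91*(6 + 4*100) = -45806 + 91*(6 + 400) = -45806 + 91*406 = -45806 + 36946 = -8860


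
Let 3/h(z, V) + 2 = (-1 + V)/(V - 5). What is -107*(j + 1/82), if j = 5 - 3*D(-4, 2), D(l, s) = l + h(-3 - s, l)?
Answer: -2651139/1066 ≈ -2487.0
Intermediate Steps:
h(z, V) = 3/(-2 + (-1 + V)/(-5 + V)) (h(z, V) = 3/(-2 + (-1 + V)/(V - 5)) = 3/(-2 + (-1 + V)/(-5 + V)))
D(l, s) = l + 3*(5 - l)/(-9 + l)
j = 302/13 (j = 5 - 3*(15 + (-4)² - 12*(-4))/(-9 - 4) = 5 - 3*(15 + 16 + 48)/(-13) = 5 - (-3)*79/13 = 5 - 3*(-79/13) = 5 + 237/13 = 302/13 ≈ 23.231)
-107*(j + 1/82) = -107*(302/13 + 1/82) = -107*24777/1066 = -2651139/1066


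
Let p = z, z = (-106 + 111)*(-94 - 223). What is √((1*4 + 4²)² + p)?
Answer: I*√1185 ≈ 34.424*I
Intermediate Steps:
z = -1585 (z = 5*(-317) = -1585)
p = -1585
√((1*4 + 4²)² + p) = √((1*4 + 4²)² - 1585) = √((4 + 16)² - 1585) = √(20² - 1585) = √(400 - 1585) = √(-1185) = I*√1185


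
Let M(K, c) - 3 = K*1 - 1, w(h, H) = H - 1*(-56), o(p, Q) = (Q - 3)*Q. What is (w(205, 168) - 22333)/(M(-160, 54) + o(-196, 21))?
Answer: -22109/220 ≈ -100.50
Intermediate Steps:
o(p, Q) = Q*(-3 + Q) (o(p, Q) = (-3 + Q)*Q = Q*(-3 + Q))
w(h, H) = 56 + H (w(h, H) = H + 56 = 56 + H)
M(K, c) = 2 + K (M(K, c) = 3 + (K*1 - 1) = 3 + (K - 1) = 3 + (-1 + K) = 2 + K)
(w(205, 168) - 22333)/(M(-160, 54) + o(-196, 21)) = ((56 + 168) - 22333)/((2 - 160) + 21*(-3 + 21)) = (224 - 22333)/(-158 + 21*18) = -22109/(-158 + 378) = -22109/220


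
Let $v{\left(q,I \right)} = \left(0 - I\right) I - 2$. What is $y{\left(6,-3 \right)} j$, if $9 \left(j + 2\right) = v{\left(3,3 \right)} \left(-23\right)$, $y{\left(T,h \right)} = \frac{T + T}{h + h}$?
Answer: $- \frac{470}{9} \approx -52.222$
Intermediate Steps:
$y{\left(T,h \right)} = \frac{T}{h}$ ($y{\left(T,h \right)} = \frac{2 T}{2 h} = 2 T \frac{1}{2 h} = \frac{T}{h}$)
$v{\left(q,I \right)} = -2 - I^{2}$ ($v{\left(q,I \right)} = - I I - 2 = - I^{2} - 2 = -2 - I^{2}$)
$j = \frac{235}{9}$ ($j = -2 + \frac{\left(-2 - 3^{2}\right) \left(-23\right)}{9} = -2 + \frac{\left(-2 - 9\right) \left(-23\right)}{9} = -2 + \frac{\left(-11\right) \left(-23\right)}{9} = -2 + \frac{1}{9} \cdot 253 = -2 + \frac{253}{9} = \frac{235}{9} \approx 26.111$)
$y{\left(6,-3 \right)} j = \frac{6}{-3} \cdot \frac{235}{9} = 6 \left(- \frac{1}{3}\right) \frac{235}{9} = \left(-2\right) \frac{235}{9} = - \frac{470}{9}$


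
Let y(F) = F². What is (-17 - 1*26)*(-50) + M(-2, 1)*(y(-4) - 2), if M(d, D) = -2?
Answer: 2122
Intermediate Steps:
(-17 - 1*26)*(-50) + M(-2, 1)*(y(-4) - 2) = (-17 - 1*26)*(-50) - 2*((-4)² - 2) = (-17 - 26)*(-50) - 2*(16 - 2) = -43*(-50) - 2*14 = 2150 - 28 = 2122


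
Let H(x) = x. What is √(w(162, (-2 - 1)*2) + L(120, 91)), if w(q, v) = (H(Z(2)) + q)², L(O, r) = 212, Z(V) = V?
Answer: 6*√753 ≈ 164.65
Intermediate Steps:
w(q, v) = (2 + q)²
√(w(162, (-2 - 1)*2) + L(120, 91)) = √((2 + 162)² + 212) = √(164² + 212) = √(26896 + 212) = √27108 = 6*√753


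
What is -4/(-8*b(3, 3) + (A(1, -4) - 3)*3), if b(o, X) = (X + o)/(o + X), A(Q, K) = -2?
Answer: 4/23 ≈ 0.17391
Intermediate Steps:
b(o, X) = 1 (b(o, X) = (X + o)/(X + o) = 1)
-4/(-8*b(3, 3) + (A(1, -4) - 3)*3) = -4/(-8*1 + (-2 - 3)*3) = -4/(-8 - 5*3) = -4/(-8 - 15) = -4/(-23) = -1/23*(-4) = 4/23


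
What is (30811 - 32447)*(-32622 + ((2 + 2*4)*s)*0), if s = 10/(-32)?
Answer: 53369592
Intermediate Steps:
s = -5/16 (s = 10*(-1/32) = -5/16 ≈ -0.31250)
(30811 - 32447)*(-32622 + ((2 + 2*4)*s)*0) = (30811 - 32447)*(-32622 + ((2 + 2*4)*(-5/16))*0) = -1636*(-32622 + ((2 + 8)*(-5/16))*0) = -1636*(-32622 + (10*(-5/16))*0) = -1636*(-32622 - 25/8*0) = -1636*(-32622 + 0) = -1636*(-32622) = 53369592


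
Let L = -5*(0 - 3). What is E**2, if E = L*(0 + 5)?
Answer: 5625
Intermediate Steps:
L = 15 (L = -5*(-3) = 15)
E = 75 (E = 15*(0 + 5) = 15*5 = 75)
E**2 = 75**2 = 5625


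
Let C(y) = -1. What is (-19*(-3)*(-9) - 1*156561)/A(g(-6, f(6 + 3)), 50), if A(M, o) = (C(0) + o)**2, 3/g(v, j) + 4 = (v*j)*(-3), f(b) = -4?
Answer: -157074/2401 ≈ -65.420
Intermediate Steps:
g(v, j) = 3/(-4 - 3*j*v) (g(v, j) = 3/(-4 + (v*j)*(-3)) = 3/(-4 + (j*v)*(-3)) = 3/(-4 - 3*j*v))
A(M, o) = (-1 + o)**2
(-19*(-3)*(-9) - 1*156561)/A(g(-6, f(6 + 3)), 50) = (-19*(-3)*(-9) - 1*156561)/((-1 + 50)**2) = (57*(-9) - 156561)/(49**2) = (-513 - 156561)/2401 = -157074*1/2401 = -157074/2401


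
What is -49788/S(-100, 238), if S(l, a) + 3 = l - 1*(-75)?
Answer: 12447/7 ≈ 1778.1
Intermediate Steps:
S(l, a) = 72 + l (S(l, a) = -3 + (l - 1*(-75)) = -3 + (l + 75) = -3 + (75 + l) = 72 + l)
-49788/S(-100, 238) = -49788/(72 - 100) = -49788/(-28) = -49788*(-1/28) = 12447/7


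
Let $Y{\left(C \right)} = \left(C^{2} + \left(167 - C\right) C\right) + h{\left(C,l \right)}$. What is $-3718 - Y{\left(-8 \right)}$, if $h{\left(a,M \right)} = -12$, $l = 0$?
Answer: $-2370$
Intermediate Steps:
$Y{\left(C \right)} = -12 + C^{2} + C \left(167 - C\right)$ ($Y{\left(C \right)} = \left(C^{2} + \left(167 - C\right) C\right) - 12 = \left(C^{2} + C \left(167 - C\right)\right) - 12 = -12 + C^{2} + C \left(167 - C\right)$)
$-3718 - Y{\left(-8 \right)} = -3718 - \left(-12 + 167 \left(-8\right)\right) = -3718 - \left(-12 - 1336\right) = -3718 - -1348 = -3718 + 1348 = -2370$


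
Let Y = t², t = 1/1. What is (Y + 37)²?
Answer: 1444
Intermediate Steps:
t = 1
Y = 1 (Y = 1² = 1)
(Y + 37)² = (1 + 37)² = 38² = 1444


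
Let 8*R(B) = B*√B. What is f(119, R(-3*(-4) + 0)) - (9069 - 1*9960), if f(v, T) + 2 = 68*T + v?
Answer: 1008 + 204*√3 ≈ 1361.3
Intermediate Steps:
R(B) = B^(3/2)/8 (R(B) = (B*√B)/8 = B^(3/2)/8)
f(v, T) = -2 + v + 68*T (f(v, T) = -2 + (68*T + v) = -2 + (v + 68*T) = -2 + v + 68*T)
f(119, R(-3*(-4) + 0)) - (9069 - 1*9960) = (-2 + 119 + 68*((-3*(-4) + 0)^(3/2)/8)) - (9069 - 1*9960) = (-2 + 119 + 68*((12 + 0)^(3/2)/8)) - (9069 - 9960) = (-2 + 119 + 68*(12^(3/2)/8)) - 1*(-891) = (-2 + 119 + 68*((24*√3)/8)) + 891 = (-2 + 119 + 68*(3*√3)) + 891 = (-2 + 119 + 204*√3) + 891 = (117 + 204*√3) + 891 = 1008 + 204*√3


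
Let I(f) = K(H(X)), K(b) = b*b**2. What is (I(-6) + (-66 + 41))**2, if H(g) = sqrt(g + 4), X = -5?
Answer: 624 + 50*I ≈ 624.0 + 50.0*I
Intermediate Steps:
H(g) = sqrt(4 + g)
K(b) = b**3
I(f) = -I (I(f) = (sqrt(4 - 5))**3 = (sqrt(-1))**3 = I**3 = -I)
(I(-6) + (-66 + 41))**2 = (-I + (-66 + 41))**2 = (-I - 25)**2 = (-25 - I)**2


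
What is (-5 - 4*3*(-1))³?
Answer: 343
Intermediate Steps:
(-5 - 4*3*(-1))³ = (-5 - 12*(-1))³ = (-5 + 12)³ = 7³ = 343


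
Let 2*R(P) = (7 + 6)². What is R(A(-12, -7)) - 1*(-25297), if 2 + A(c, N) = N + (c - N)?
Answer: 50763/2 ≈ 25382.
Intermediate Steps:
A(c, N) = -2 + c (A(c, N) = -2 + (N + (c - N)) = -2 + c)
R(P) = 169/2 (R(P) = (7 + 6)²/2 = (½)*13² = (½)*169 = 169/2)
R(A(-12, -7)) - 1*(-25297) = 169/2 - 1*(-25297) = 169/2 + 25297 = 50763/2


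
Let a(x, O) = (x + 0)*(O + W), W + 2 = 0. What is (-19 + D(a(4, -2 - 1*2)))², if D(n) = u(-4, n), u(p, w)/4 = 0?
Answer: 361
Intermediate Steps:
W = -2 (W = -2 + 0 = -2)
u(p, w) = 0 (u(p, w) = 4*0 = 0)
a(x, O) = x*(-2 + O) (a(x, O) = (x + 0)*(O - 2) = x*(-2 + O))
D(n) = 0
(-19 + D(a(4, -2 - 1*2)))² = (-19 + 0)² = (-19)² = 361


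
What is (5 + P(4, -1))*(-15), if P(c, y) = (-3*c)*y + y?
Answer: -240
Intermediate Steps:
P(c, y) = y - 3*c*y (P(c, y) = -3*c*y + y = y - 3*c*y)
(5 + P(4, -1))*(-15) = (5 - (1 - 3*4))*(-15) = (5 - (1 - 12))*(-15) = (5 - 1*(-11))*(-15) = (5 + 11)*(-15) = 16*(-15) = -240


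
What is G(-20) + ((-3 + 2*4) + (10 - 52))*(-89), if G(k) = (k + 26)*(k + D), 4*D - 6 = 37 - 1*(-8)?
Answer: 6499/2 ≈ 3249.5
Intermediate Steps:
D = 51/4 (D = 3/2 + (37 - 1*(-8))/4 = 3/2 + (37 + 8)/4 = 3/2 + (¼)*45 = 3/2 + 45/4 = 51/4 ≈ 12.750)
G(k) = (26 + k)*(51/4 + k) (G(k) = (k + 26)*(k + 51/4) = (26 + k)*(51/4 + k))
G(-20) + ((-3 + 2*4) + (10 - 52))*(-89) = (663/2 + (-20)² + (155/4)*(-20)) + ((-3 + 2*4) + (10 - 52))*(-89) = (663/2 + 400 - 775) + ((-3 + 8) - 42)*(-89) = -87/2 + (5 - 42)*(-89) = -87/2 - 37*(-89) = -87/2 + 3293 = 6499/2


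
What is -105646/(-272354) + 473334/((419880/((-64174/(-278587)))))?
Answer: 859612265279701/1327420595046010 ≈ 0.64758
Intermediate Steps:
-105646/(-272354) + 473334/((419880/((-64174/(-278587))))) = -105646*(-1/272354) + 473334/((419880/((-64174*(-1/278587))))) = 52823/136177 + 473334/((419880/(64174/278587))) = 52823/136177 + 473334/((419880*(278587/64174))) = 52823/136177 + 473334/(58486554780/32087) = 52823/136177 + 473334*(32087/58486554780) = 52823/136177 + 2531311343/9747759130 = 859612265279701/1327420595046010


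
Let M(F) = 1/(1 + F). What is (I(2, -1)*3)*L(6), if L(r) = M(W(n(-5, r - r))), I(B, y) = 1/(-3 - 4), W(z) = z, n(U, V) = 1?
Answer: -3/14 ≈ -0.21429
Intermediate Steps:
I(B, y) = -1/7 (I(B, y) = 1/(-7) = -1/7)
L(r) = 1/2 (L(r) = 1/(1 + 1) = 1/2)
(I(2, -1)*3)*L(6) = -1/7*3*(1/2) = -3/7*1/2 = -3/14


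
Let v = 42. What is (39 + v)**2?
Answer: 6561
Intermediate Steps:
(39 + v)**2 = (39 + 42)**2 = 81**2 = 6561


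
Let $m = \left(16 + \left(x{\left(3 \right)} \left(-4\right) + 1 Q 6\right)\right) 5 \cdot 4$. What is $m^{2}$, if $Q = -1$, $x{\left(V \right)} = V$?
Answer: $1600$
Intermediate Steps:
$m = -40$ ($m = \left(16 + \left(3 \left(-4\right) + 1 \left(-1\right) 6\right)\right) 5 \cdot 4 = \left(16 - 18\right) 20 = \left(-2\right) 20 = -40$)
$m^{2} = \left(-40\right)^{2} = 1600$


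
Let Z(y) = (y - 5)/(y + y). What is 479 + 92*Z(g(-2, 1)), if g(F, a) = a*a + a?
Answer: 410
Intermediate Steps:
g(F, a) = a + a² (g(F, a) = a² + a = a + a²)
Z(y) = (-5 + y)/(2*y) (Z(y) = (-5 + y)/((2*y)) = (-5 + y)*(1/(2*y)) = (-5 + y)/(2*y))
479 + 92*Z(g(-2, 1)) = 479 + 92*((-5 + 1*(1 + 1))/(2*((1*(1 + 1))))) = 479 + 92*((-5 + 1*2)/(2*((1*2)))) = 479 + 92*((½)*(-5 + 2)/2) = 479 + 92*((½)*(½)*(-3)) = 479 + 92*(-¾) = 479 - 69 = 410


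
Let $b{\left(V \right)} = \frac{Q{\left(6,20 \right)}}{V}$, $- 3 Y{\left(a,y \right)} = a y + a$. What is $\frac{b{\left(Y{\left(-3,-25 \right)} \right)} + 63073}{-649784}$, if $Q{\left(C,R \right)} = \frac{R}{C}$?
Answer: $- \frac{2270623}{23392224} \approx -0.097067$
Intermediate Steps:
$Y{\left(a,y \right)} = - \frac{a}{3} - \frac{a y}{3}$ ($Y{\left(a,y \right)} = - \frac{a y + a}{3} = - \frac{a + a y}{3} = - \frac{a}{3} - \frac{a y}{3}$)
$b{\left(V \right)} = \frac{10}{3 V}$ ($b{\left(V \right)} = \frac{20 \cdot \frac{1}{6}}{V} = \frac{10}{3 V}$)
$\frac{b{\left(Y{\left(-3,-25 \right)} \right)} + 63073}{-649784} = \frac{\frac{10}{3 \left(\left(- \frac{1}{3}\right) \left(-3\right) \left(1 - 25\right)\right)} + 63073}{-649784} = \left(\frac{10}{3 \left(\left(- \frac{1}{3}\right) \left(-3\right) \left(-24\right)\right)} + 63073\right) \left(- \frac{1}{649784}\right) = \left(\frac{10}{3 \left(-24\right)} + 63073\right) \left(- \frac{1}{649784}\right) = \left(\frac{10}{3} \left(- \frac{1}{24}\right) + 63073\right) \left(- \frac{1}{649784}\right) = \left(- \frac{5}{36} + 63073\right) \left(- \frac{1}{649784}\right) = \frac{2270623}{36} \left(- \frac{1}{649784}\right) = - \frac{2270623}{23392224}$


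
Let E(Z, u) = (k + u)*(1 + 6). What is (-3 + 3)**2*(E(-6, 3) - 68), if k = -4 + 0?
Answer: 0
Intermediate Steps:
k = -4
E(Z, u) = -28 + 7*u (E(Z, u) = (-4 + u)*(1 + 6) = (-4 + u)*7 = -28 + 7*u)
(-3 + 3)**2*(E(-6, 3) - 68) = (-3 + 3)**2*((-28 + 7*3) - 68) = 0**2*((-28 + 21) - 68) = 0*(-7 - 68) = 0*(-75) = 0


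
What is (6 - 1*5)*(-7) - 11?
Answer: -18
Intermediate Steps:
(6 - 1*5)*(-7) - 11 = (6 - 5)*(-7) - 11 = 1*(-7) - 11 = -7 - 11 = -18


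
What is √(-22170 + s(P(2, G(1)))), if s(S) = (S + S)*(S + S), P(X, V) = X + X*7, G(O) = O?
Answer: I*√21146 ≈ 145.42*I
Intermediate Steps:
P(X, V) = 8*X (P(X, V) = X + 7*X = 8*X)
s(S) = 4*S² (s(S) = (2*S)*(2*S) = 4*S²)
√(-22170 + s(P(2, G(1)))) = √(-22170 + 4*(8*2)²) = √(-22170 + 4*16²) = √(-22170 + 4*256) = √(-22170 + 1024) = √(-21146) = I*√21146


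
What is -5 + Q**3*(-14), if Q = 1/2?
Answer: -27/4 ≈ -6.7500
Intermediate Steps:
Q = 1/2 ≈ 0.50000
-5 + Q**3*(-14) = -5 + (1/2)**3*(-14) = -5 + (1/8)*(-14) = -5 - 7/4 = -27/4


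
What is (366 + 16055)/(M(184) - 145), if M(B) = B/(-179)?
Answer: -2939359/26139 ≈ -112.45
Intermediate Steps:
M(B) = -B/179 (M(B) = B*(-1/179) = -B/179)
(366 + 16055)/(M(184) - 145) = (366 + 16055)/(-1/179*184 - 145) = 16421/(-184/179 - 145) = 16421/(-26139/179) = 16421*(-179/26139) = -2939359/26139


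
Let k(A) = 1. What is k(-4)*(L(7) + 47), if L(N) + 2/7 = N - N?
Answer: 327/7 ≈ 46.714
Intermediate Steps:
L(N) = -2/7 (L(N) = -2/7 + (N - N) = -2/7 + 0 = -2/7)
k(-4)*(L(7) + 47) = 1*(-2/7 + 47) = 1*(327/7) = 327/7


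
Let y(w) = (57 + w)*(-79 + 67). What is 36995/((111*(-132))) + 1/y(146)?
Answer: -3755603/1487178 ≈ -2.5253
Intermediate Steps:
y(w) = -684 - 12*w (y(w) = (57 + w)*(-12) = -684 - 12*w)
36995/((111*(-132))) + 1/y(146) = 36995/((111*(-132))) + 1/(-684 - 12*146) = 36995/(-14652) + 1/(-684 - 1752) = 36995*(-1/14652) + 1/(-2436) = -36995/14652 - 1/2436 = -3755603/1487178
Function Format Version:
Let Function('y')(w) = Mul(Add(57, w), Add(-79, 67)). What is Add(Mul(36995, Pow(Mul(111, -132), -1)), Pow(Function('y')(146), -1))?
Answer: Rational(-3755603, 1487178) ≈ -2.5253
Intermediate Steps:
Function('y')(w) = Add(-684, Mul(-12, w)) (Function('y')(w) = Mul(Add(57, w), -12) = Add(-684, Mul(-12, w)))
Add(Mul(36995, Pow(Mul(111, -132), -1)), Pow(Function('y')(146), -1)) = Add(Mul(36995, Pow(Mul(111, -132), -1)), Pow(Add(-684, Mul(-12, 146)), -1)) = Add(Mul(36995, Pow(-14652, -1)), Pow(Add(-684, -1752), -1)) = Add(Mul(36995, Rational(-1, 14652)), Pow(-2436, -1)) = Add(Rational(-36995, 14652), Rational(-1, 2436)) = Rational(-3755603, 1487178)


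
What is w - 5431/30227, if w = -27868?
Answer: -842371467/30227 ≈ -27868.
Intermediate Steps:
w - 5431/30227 = -27868 - 5431/30227 = -842371467/30227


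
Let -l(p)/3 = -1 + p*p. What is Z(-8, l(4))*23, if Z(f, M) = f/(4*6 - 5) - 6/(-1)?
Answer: 2438/19 ≈ 128.32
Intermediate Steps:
l(p) = 3 - 3*p² (l(p) = -3*(-1 + p*p) = -3*(-1 + p²) = 3 - 3*p²)
Z(f, M) = 6 + f/19 (Z(f, M) = f/(24 - 5) - 6*(-1) = f/19 + 6 = 6 + f/19)
Z(-8, l(4))*23 = (6 + (1/19)*(-8))*23 = (6 - 8/19)*23 = (106/19)*23 = 2438/19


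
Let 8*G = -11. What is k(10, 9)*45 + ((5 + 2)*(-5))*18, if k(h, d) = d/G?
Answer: -10170/11 ≈ -924.54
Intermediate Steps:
G = -11/8 (G = (⅛)*(-11) = -11/8 ≈ -1.3750)
k(h, d) = -8*d/11 (k(h, d) = d/(-11/8) = d*(-8/11) = -8*d/11)
k(10, 9)*45 + ((5 + 2)*(-5))*18 = -8/11*9*45 + ((5 + 2)*(-5))*18 = -72/11*45 + (7*(-5))*18 = -3240/11 - 35*18 = -3240/11 - 630 = -10170/11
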